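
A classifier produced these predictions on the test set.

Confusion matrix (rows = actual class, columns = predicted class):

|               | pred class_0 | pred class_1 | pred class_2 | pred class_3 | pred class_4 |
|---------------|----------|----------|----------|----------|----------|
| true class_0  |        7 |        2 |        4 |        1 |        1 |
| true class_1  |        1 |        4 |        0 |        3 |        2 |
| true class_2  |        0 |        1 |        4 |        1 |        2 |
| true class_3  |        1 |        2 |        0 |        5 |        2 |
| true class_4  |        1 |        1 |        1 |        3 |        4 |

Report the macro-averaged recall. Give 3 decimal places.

Per-class recall (TP/(TP+FN)):
  class_0: TP=7, FN=2+4+1+1=8 → 7/15 = 0.4667
  class_1: TP=4, FN=1+0+3+2=6 → 4/10 = 0.4000
  class_2: TP=4, FN=0+1+1+2=4 → 4/8 = 0.5000
  class_3: TP=5, FN=1+2+0+2=5 → 5/10 = 0.5000
  class_4: TP=4, FN=1+1+1+3=6 → 4/10 = 0.4000
Macro-recall = mean = (0.4667 + 0.4000 + 0.5000 + 0.5000 + 0.4000) / 5 = 0.453

0.453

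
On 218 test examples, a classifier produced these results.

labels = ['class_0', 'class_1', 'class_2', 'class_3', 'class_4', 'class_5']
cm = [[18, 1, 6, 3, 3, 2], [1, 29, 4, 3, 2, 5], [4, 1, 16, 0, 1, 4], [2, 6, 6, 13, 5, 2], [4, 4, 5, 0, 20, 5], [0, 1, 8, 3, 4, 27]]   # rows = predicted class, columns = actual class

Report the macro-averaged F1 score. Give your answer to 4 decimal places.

Per-class F1 score (2·TP/(2·TP+FP+FN)):
  class_0: TP=18, FP=1+6+3+3+2=15, FN=1+4+2+4+0=11 → 36/62 = 0.58065
  class_1: TP=29, FP=1+4+3+2+5=15, FN=1+1+6+4+1=13 → 58/86 = 0.67442
  class_2: TP=16, FP=4+1+0+1+4=10, FN=6+4+6+5+8=29 → 32/71 = 0.45070
  class_3: TP=13, FP=2+6+6+5+2=21, FN=3+3+0+0+3=9 → 26/56 = 0.46429
  class_4: TP=20, FP=4+4+5+0+5=18, FN=3+2+1+5+4=15 → 40/73 = 0.54795
  class_5: TP=27, FP=0+1+8+3+4=16, FN=2+5+4+2+5=18 → 54/88 = 0.61364
Macro-F1 score = mean = (0.58065 + 0.67442 + 0.45070 + 0.46429 + 0.54795 + 0.61364) / 6 = 0.5553

0.5553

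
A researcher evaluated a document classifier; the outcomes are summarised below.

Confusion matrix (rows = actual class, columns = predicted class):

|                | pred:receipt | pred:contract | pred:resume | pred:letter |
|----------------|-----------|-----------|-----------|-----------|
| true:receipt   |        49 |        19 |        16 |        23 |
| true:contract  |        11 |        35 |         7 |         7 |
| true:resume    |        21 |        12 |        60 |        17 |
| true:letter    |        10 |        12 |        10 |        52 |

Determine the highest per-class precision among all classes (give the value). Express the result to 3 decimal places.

0.645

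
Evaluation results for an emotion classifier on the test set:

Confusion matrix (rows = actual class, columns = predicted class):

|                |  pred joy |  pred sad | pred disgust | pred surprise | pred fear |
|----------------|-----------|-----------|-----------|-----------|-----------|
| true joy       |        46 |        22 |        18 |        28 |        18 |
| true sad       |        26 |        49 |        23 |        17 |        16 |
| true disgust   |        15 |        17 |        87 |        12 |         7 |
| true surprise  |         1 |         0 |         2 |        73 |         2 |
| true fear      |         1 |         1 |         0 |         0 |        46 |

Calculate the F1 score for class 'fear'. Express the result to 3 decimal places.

0.672

Take TP from the diagonal, FP from the rest of the 'fear' prediction marginal, FN from the rest of the 'fear' actual marginal.
F1 score = 2·TP/(2·TP+FP+FN).
fear: TP=46, FP=18+16+7+2=43, FN=1+1+0+0=2 → 92/137 = 0.6715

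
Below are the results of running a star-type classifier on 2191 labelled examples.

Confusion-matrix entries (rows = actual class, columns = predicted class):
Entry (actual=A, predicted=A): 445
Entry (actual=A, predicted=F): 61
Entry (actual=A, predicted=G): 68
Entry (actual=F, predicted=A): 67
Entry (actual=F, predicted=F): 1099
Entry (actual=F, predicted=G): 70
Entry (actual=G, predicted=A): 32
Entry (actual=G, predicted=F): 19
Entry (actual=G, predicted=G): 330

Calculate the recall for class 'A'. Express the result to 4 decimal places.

Take TP from the diagonal, FP from the rest of the 'A' prediction marginal, FN from the rest of the 'A' actual marginal.
recall = TP/(TP+FN).
A: TP=445, FN=61+68=129 → 445/574 = 0.77526

0.7753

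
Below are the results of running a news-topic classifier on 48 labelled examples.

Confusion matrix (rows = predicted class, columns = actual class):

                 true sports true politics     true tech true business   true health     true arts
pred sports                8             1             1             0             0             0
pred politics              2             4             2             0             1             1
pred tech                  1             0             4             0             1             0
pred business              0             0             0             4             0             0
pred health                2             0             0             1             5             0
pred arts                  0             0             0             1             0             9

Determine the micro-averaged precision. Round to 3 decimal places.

0.708

Micro-averaging pools counts across classes: ΣTP=34, ΣFP=14, ΣFN=14.
Micro-precision = TP/(TP+FP) on pooled counts = 0.708 (equals overall accuracy in single-label multiclass).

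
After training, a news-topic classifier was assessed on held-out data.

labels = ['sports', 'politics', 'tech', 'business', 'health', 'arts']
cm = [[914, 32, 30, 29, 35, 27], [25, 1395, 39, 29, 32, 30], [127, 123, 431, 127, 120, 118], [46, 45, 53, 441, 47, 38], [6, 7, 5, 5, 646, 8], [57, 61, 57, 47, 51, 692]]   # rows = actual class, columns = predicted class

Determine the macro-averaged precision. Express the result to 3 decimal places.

Per-class precision (TP/(TP+FP)):
  sports: TP=914, FP=25+127+46+6+57=261 → 914/1175 = 0.7779
  politics: TP=1395, FP=32+123+45+7+61=268 → 1395/1663 = 0.8388
  tech: TP=431, FP=30+39+53+5+57=184 → 431/615 = 0.7008
  business: TP=441, FP=29+29+127+5+47=237 → 441/678 = 0.6504
  health: TP=646, FP=35+32+120+47+51=285 → 646/931 = 0.6939
  arts: TP=692, FP=27+30+118+38+8=221 → 692/913 = 0.7579
Macro-precision = mean = (0.7779 + 0.8388 + 0.7008 + 0.6504 + 0.6939 + 0.7579) / 6 = 0.737

0.737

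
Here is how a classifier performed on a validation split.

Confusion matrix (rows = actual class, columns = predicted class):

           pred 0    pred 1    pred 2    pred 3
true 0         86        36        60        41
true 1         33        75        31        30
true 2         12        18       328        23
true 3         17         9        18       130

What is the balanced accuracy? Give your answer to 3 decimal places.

0.609

Balanced accuracy = mean of per-class recall.
  0: recall = 86/223 = 0.3857
  1: recall = 75/169 = 0.4438
  2: recall = 328/381 = 0.8609
  3: recall = 130/174 = 0.7471
Mean = (0.3857 + 0.4438 + 0.8609 + 0.7471) / 4 = 0.609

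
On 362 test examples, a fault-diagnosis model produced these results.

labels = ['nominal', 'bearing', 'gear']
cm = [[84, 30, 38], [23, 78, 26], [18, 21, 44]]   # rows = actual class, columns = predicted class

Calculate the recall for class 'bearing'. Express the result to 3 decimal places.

One-vs-rest for 'bearing': TP = diagonal; FP = other classes predicted 'bearing'; FN = 'bearing' predicted as other.
recall = TP/(TP+FN).
bearing: TP=78, FN=23+26=49 → 78/127 = 0.6142

0.614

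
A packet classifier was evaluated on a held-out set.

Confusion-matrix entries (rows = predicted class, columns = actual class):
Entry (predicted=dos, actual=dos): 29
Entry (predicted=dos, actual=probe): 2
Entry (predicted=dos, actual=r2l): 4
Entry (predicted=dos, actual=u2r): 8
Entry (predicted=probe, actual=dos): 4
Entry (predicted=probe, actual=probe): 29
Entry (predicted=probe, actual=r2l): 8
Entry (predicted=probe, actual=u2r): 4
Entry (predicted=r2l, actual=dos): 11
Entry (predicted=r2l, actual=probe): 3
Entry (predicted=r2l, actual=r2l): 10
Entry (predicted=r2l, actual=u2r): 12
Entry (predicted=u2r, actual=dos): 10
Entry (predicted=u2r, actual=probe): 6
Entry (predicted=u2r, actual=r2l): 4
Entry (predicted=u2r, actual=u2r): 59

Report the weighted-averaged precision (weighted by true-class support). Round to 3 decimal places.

Per-class precision (TP/(TP+FP)):
  dos: TP=29, FP=2+4+8=14 → 29/43 = 0.6744
  probe: TP=29, FP=4+8+4=16 → 29/45 = 0.6444
  r2l: TP=10, FP=11+3+12=26 → 10/36 = 0.2778
  u2r: TP=59, FP=10+6+4=20 → 59/79 = 0.7468
Weighted-precision = Σ (supportᵢ/N)·precisionᵢ with N=203: (54/203)·0.6744 + (40/203)·0.6444 + (26/203)·0.2778 + (83/203)·0.7468 = 0.647

0.647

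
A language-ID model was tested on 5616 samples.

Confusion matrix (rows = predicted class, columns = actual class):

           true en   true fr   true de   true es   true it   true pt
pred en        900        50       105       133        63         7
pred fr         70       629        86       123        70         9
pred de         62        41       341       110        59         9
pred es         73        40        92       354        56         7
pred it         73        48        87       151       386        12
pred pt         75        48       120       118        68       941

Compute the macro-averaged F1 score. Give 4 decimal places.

0.6061

Per-class F1 score (2·TP/(2·TP+FP+FN)):
  en: TP=900, FP=50+105+133+63+7=358, FN=70+62+73+73+75=353 → 1800/2511 = 0.71685
  fr: TP=629, FP=70+86+123+70+9=358, FN=50+41+40+48+48=227 → 1258/1843 = 0.68258
  de: TP=341, FP=62+41+110+59+9=281, FN=105+86+92+87+120=490 → 682/1453 = 0.46937
  es: TP=354, FP=73+40+92+56+7=268, FN=133+123+110+151+118=635 → 708/1611 = 0.43948
  it: TP=386, FP=73+48+87+151+12=371, FN=63+70+59+56+68=316 → 772/1459 = 0.52913
  pt: TP=941, FP=75+48+120+118+68=429, FN=7+9+9+7+12=44 → 1882/2355 = 0.79915
Macro-F1 score = mean = (0.71685 + 0.68258 + 0.46937 + 0.43948 + 0.52913 + 0.79915) / 6 = 0.6061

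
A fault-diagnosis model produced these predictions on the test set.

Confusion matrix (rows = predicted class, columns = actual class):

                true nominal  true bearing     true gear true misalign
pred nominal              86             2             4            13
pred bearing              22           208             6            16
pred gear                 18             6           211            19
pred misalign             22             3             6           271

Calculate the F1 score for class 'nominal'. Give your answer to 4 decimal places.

0.6798

Take TP from the diagonal, FP from the rest of the 'nominal' prediction marginal, FN from the rest of the 'nominal' actual marginal.
F1 score = 2·TP/(2·TP+FP+FN).
nominal: TP=86, FP=2+4+13=19, FN=22+18+22=62 → 172/253 = 0.67984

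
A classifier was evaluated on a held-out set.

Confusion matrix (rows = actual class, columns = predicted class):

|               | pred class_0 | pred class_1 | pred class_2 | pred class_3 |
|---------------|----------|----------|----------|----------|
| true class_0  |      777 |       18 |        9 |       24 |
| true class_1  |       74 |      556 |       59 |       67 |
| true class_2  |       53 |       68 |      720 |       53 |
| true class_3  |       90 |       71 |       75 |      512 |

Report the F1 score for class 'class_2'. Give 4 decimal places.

Treat 'class_2' as positive and all other classes as negative.
F1 score = 2·TP/(2·TP+FP+FN).
class_2: TP=720, FP=9+59+75=143, FN=53+68+53=174 → 1440/1757 = 0.81958

0.8196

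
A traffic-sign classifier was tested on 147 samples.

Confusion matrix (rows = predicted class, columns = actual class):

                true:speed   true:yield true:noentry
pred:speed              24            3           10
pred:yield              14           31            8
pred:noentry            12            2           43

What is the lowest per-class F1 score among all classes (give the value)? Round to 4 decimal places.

Per-class F1 score (2·TP/(2·TP+FP+FN)):
  speed: TP=24, FP=3+10=13, FN=14+12=26 → 48/87 = 0.55172
  yield: TP=31, FP=14+8=22, FN=3+2=5 → 62/89 = 0.69663
  noentry: TP=43, FP=12+2=14, FN=10+8=18 → 86/118 = 0.72881
Lowest is class 'speed' with F1 score = 0.5517.

0.5517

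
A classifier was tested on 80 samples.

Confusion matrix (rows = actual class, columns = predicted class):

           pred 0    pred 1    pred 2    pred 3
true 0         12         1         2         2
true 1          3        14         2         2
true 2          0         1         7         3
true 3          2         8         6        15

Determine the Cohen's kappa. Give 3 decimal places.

0.460

Observed agreement pₒ = trace/N = 48/80 = 0.6000
Expected agreement pₑ = Σ (rowᵢ·colᵢ)/N² = (17·17 + 21·24 + 11·17 + 31·22)/80² = 0.2597
κ = (pₒ − pₑ)/(1 − pₑ) = (0.6000 − 0.2597)/(1 − 0.2597) = 0.460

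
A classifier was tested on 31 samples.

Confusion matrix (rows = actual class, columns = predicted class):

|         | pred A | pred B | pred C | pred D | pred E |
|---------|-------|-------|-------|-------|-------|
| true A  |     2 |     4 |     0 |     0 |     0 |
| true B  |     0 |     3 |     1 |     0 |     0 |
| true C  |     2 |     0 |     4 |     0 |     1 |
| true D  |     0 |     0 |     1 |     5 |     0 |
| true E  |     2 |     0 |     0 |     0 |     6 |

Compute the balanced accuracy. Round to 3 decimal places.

Balanced accuracy = mean of per-class recall.
  A: recall = 2/6 = 0.3333
  B: recall = 3/4 = 0.7500
  C: recall = 4/7 = 0.5714
  D: recall = 5/6 = 0.8333
  E: recall = 6/8 = 0.7500
Mean = (0.3333 + 0.7500 + 0.5714 + 0.8333 + 0.7500) / 5 = 0.648

0.648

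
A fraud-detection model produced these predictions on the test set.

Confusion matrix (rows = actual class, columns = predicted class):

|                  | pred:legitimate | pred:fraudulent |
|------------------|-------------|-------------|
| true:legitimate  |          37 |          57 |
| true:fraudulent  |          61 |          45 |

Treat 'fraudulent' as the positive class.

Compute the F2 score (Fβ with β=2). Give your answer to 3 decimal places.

0.428

Fβ = (1+β²)·TP / ((1+β²)·TP + β²·FN + FP), with β²=4
= 5·45 / (5·45 + 4·61 + 57) = 0.428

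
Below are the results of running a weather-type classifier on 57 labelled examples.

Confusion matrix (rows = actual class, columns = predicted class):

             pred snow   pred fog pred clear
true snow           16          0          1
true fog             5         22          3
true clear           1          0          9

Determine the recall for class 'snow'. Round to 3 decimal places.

Treat 'snow' as positive and all other classes as negative.
recall = TP/(TP+FN).
snow: TP=16, FN=0+1=1 → 16/17 = 0.9412

0.941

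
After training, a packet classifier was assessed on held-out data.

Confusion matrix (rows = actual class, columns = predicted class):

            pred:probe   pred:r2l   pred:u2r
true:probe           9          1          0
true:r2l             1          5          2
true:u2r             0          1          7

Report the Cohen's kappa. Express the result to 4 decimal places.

Observed agreement pₒ = trace/N = 21/26 = 0.80769
Expected agreement pₑ = Σ (rowᵢ·colᵢ)/N² = (10·10 + 8·7 + 8·9)/26² = 0.33728
κ = (pₒ − pₑ)/(1 − pₑ) = (0.80769 − 0.33728)/(1 − 0.33728) = 0.7098

0.7098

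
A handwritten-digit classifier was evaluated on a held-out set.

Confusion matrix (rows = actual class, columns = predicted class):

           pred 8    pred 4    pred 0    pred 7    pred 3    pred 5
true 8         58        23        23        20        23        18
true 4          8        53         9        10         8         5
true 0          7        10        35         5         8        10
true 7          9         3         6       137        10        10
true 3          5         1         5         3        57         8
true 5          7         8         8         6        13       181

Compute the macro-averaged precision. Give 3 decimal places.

0.597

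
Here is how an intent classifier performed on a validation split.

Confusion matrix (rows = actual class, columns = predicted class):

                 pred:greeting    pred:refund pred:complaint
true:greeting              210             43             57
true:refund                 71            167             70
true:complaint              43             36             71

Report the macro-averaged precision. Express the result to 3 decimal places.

Per-class precision (TP/(TP+FP)):
  greeting: TP=210, FP=71+43=114 → 210/324 = 0.6481
  refund: TP=167, FP=43+36=79 → 167/246 = 0.6789
  complaint: TP=71, FP=57+70=127 → 71/198 = 0.3586
Macro-precision = mean = (0.6481 + 0.6789 + 0.3586) / 3 = 0.562

0.562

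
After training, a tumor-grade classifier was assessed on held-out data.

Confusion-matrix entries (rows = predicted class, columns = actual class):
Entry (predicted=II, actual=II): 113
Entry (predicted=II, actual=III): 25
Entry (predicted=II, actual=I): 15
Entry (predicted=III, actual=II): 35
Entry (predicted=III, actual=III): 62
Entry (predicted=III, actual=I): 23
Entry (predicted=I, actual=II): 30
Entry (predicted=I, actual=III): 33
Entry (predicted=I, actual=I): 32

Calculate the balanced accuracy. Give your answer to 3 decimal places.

0.536

Balanced accuracy = mean of per-class recall.
  II: recall = 113/178 = 0.6348
  III: recall = 62/120 = 0.5167
  I: recall = 32/70 = 0.4571
Mean = (0.6348 + 0.5167 + 0.4571) / 3 = 0.536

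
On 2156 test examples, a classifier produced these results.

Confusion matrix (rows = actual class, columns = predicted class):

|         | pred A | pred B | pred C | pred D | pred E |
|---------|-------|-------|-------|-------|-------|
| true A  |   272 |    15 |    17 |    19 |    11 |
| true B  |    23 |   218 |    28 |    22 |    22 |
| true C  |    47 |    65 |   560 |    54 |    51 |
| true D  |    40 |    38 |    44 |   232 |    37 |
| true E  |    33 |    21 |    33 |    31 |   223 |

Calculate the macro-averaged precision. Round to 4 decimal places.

0.6767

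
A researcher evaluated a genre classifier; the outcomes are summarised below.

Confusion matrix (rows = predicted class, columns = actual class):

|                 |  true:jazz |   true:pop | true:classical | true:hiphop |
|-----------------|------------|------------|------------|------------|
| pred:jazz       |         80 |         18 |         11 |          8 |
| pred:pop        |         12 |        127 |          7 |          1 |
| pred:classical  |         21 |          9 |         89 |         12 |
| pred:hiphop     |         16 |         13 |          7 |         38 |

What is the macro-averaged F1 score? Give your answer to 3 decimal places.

0.689

Per-class F1 score (2·TP/(2·TP+FP+FN)):
  jazz: TP=80, FP=18+11+8=37, FN=12+21+16=49 → 160/246 = 0.6504
  pop: TP=127, FP=12+7+1=20, FN=18+9+13=40 → 254/314 = 0.8089
  classical: TP=89, FP=21+9+12=42, FN=11+7+7=25 → 178/245 = 0.7265
  hiphop: TP=38, FP=16+13+7=36, FN=8+1+12=21 → 76/133 = 0.5714
Macro-F1 score = mean = (0.6504 + 0.8089 + 0.7265 + 0.5714) / 4 = 0.689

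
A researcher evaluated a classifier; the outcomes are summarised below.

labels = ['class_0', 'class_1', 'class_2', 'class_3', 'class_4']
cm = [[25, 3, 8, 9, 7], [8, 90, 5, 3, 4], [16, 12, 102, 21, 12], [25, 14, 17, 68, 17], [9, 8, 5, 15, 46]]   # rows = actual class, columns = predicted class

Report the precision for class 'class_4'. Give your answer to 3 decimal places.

0.535

One-vs-rest for 'class_4': TP = diagonal; FP = other classes predicted 'class_4'; FN = 'class_4' predicted as other.
precision = TP/(TP+FP).
class_4: TP=46, FP=7+4+12+17=40 → 46/86 = 0.5349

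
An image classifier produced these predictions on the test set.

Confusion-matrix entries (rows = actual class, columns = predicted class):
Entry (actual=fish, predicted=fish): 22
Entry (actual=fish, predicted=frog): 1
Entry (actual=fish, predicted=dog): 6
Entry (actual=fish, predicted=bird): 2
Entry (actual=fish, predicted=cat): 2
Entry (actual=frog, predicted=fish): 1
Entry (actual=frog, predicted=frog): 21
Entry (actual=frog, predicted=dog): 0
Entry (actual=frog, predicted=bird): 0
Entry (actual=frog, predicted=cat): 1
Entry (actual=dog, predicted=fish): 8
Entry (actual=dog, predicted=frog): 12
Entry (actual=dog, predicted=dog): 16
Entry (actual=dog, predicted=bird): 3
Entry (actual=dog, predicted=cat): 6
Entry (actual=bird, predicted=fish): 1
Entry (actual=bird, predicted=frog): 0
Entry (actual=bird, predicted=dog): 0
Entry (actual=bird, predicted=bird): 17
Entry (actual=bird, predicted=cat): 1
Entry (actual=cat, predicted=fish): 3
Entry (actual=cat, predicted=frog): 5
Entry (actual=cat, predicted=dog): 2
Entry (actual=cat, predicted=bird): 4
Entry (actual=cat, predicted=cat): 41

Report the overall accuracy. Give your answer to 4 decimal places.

0.6686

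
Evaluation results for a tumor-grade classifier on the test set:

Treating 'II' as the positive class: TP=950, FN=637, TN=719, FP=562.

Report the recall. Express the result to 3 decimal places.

0.599

Recall = TP/(TP+FN) = 950/(950+637) = 950/1587 = 0.599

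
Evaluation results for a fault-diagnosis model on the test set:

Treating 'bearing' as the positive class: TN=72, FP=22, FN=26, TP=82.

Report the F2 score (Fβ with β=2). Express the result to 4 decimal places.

Fβ = (1+β²)·TP / ((1+β²)·TP + β²·FN + FP), with β²=4
= 5·82 / (5·82 + 4·26 + 22) = 0.7649

0.7649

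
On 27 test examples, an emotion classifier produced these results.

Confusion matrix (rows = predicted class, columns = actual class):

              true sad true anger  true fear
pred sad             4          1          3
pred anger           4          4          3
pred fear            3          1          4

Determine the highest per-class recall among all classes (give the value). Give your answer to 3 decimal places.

0.667

Per-class recall (TP/(TP+FN)):
  sad: TP=4, FN=4+3=7 → 4/11 = 0.3636
  anger: TP=4, FN=1+1=2 → 4/6 = 0.6667
  fear: TP=4, FN=3+3=6 → 4/10 = 0.4000
Highest is class 'anger' with recall = 0.667.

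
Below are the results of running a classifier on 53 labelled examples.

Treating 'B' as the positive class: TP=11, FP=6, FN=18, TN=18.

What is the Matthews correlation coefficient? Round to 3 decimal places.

0.138

MCC = (TP·TN − FP·FN) / √((TP+FP)(TP+FN)(TN+FP)(TN+FN))
Numerator = 11·18 − 6·18 = 90
Denominator = √(17·29·24·36) = √425952 = 652.6500
MCC = 90 / 652.6500 = 0.138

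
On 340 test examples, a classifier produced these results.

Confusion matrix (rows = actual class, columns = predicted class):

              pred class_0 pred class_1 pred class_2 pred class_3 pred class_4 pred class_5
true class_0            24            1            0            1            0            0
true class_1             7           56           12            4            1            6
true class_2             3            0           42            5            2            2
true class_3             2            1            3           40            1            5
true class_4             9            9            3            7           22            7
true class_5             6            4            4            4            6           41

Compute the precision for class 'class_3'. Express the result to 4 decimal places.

0.6557

Take TP from the diagonal, FP from the rest of the 'class_3' prediction marginal, FN from the rest of the 'class_3' actual marginal.
precision = TP/(TP+FP).
class_3: TP=40, FP=1+4+5+7+4=21 → 40/61 = 0.65574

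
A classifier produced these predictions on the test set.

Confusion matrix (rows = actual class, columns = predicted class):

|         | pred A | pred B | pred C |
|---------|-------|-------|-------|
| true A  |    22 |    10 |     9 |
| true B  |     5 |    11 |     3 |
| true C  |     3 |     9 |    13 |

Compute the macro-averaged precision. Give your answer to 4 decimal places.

Per-class precision (TP/(TP+FP)):
  A: TP=22, FP=5+3=8 → 22/30 = 0.73333
  B: TP=11, FP=10+9=19 → 11/30 = 0.36667
  C: TP=13, FP=9+3=12 → 13/25 = 0.52000
Macro-precision = mean = (0.73333 + 0.36667 + 0.52000) / 3 = 0.5400

0.5400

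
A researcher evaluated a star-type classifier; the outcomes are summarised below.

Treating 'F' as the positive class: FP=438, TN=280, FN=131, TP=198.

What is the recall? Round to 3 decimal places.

0.602

Recall = TP/(TP+FN) = 198/(198+131) = 198/329 = 0.602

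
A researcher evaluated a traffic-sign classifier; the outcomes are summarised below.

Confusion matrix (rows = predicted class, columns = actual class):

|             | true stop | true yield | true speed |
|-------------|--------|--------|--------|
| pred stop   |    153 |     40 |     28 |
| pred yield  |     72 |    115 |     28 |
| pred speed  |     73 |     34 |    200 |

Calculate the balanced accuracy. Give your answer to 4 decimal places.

0.6344

Balanced accuracy = mean of per-class recall.
  stop: recall = 153/298 = 0.51342
  yield: recall = 115/189 = 0.60847
  speed: recall = 200/256 = 0.78125
Mean = (0.51342 + 0.60847 + 0.78125) / 3 = 0.6344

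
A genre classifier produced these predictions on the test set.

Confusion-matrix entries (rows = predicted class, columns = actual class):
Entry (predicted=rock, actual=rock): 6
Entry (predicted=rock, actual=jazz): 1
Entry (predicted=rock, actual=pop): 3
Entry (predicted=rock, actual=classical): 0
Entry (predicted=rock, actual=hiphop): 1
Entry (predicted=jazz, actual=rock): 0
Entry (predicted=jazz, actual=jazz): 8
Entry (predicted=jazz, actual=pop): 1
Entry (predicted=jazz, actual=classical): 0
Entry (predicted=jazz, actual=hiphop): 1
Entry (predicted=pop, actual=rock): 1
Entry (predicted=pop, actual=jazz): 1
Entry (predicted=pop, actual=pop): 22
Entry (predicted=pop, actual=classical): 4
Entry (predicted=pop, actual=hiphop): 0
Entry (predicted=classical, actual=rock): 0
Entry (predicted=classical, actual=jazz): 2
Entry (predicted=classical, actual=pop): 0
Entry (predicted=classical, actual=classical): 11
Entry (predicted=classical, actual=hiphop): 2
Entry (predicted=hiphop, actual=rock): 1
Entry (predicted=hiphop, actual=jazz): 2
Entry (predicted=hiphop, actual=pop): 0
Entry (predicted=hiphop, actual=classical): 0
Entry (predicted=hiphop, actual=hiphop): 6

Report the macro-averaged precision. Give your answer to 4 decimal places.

0.7062

Per-class precision (TP/(TP+FP)):
  rock: TP=6, FP=1+3+0+1=5 → 6/11 = 0.54545
  jazz: TP=8, FP=0+1+0+1=2 → 8/10 = 0.80000
  pop: TP=22, FP=1+1+4+0=6 → 22/28 = 0.78571
  classical: TP=11, FP=0+2+0+2=4 → 11/15 = 0.73333
  hiphop: TP=6, FP=1+2+0+0=3 → 6/9 = 0.66667
Macro-precision = mean = (0.54545 + 0.80000 + 0.78571 + 0.73333 + 0.66667) / 5 = 0.7062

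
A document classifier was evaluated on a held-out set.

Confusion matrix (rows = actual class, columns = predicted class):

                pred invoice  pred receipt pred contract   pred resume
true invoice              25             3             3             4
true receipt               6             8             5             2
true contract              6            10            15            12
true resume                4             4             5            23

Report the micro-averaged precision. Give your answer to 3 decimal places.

Micro-averaging pools counts across classes: ΣTP=71, ΣFP=64, ΣFN=64.
Micro-precision = TP/(TP+FP) on pooled counts = 0.526 (equals overall accuracy in single-label multiclass).

0.526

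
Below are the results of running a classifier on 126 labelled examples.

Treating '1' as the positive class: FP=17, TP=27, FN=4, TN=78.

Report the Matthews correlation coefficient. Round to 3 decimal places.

MCC = (TP·TN − FP·FN) / √((TP+FP)(TP+FN)(TN+FP)(TN+FN))
Numerator = 27·78 − 17·4 = 2038
Denominator = √(44·31·95·82) = √10625560 = 3259.6871
MCC = 2038 / 3259.6871 = 0.625

0.625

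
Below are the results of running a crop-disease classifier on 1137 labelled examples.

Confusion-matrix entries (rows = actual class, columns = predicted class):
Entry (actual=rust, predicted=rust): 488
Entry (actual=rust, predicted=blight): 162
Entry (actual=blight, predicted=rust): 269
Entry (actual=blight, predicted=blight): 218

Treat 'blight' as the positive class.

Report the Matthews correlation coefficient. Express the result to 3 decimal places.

MCC = (TP·TN − FP·FN) / √((TP+FP)(TP+FN)(TN+FP)(TN+FN))
Numerator = 218·488 − 162·269 = 62806
Denominator = √(380·487·650·757) = √91058773000 = 301759.4622
MCC = 62806 / 301759.4622 = 0.208

0.208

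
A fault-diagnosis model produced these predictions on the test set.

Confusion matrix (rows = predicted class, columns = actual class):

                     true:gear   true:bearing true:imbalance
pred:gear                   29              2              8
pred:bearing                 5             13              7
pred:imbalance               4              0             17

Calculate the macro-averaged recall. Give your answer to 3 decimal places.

0.720

Per-class recall (TP/(TP+FN)):
  gear: TP=29, FN=5+4=9 → 29/38 = 0.7632
  bearing: TP=13, FN=2+0=2 → 13/15 = 0.8667
  imbalance: TP=17, FN=8+7=15 → 17/32 = 0.5313
Macro-recall = mean = (0.7632 + 0.8667 + 0.5313) / 3 = 0.720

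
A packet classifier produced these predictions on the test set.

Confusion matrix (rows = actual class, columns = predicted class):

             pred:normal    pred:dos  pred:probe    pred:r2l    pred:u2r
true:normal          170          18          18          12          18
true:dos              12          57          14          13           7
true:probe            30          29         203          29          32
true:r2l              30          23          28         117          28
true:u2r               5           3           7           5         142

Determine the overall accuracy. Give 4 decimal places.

Accuracy = trace / total = (170+57+203+117+142=689) / 1050 = 689/1050 = 0.6562

0.6562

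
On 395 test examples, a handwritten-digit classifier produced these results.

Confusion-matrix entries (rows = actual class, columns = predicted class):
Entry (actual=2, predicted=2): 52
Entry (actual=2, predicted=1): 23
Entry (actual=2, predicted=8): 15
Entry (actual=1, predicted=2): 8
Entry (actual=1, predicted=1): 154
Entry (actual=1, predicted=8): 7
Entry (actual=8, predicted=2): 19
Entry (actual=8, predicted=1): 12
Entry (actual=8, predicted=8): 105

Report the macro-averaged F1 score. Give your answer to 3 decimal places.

0.758

Per-class F1 score (2·TP/(2·TP+FP+FN)):
  2: TP=52, FP=8+19=27, FN=23+15=38 → 104/169 = 0.6154
  1: TP=154, FP=23+12=35, FN=8+7=15 → 308/358 = 0.8603
  8: TP=105, FP=15+7=22, FN=19+12=31 → 210/263 = 0.7985
Macro-F1 score = mean = (0.6154 + 0.8603 + 0.7985) / 3 = 0.758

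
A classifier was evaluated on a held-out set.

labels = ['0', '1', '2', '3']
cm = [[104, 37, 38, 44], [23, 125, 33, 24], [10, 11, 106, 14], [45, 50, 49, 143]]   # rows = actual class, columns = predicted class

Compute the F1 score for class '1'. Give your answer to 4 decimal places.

F1 score = 2·TP/(2·TP+FP+FN).
1: TP=125, FP=37+11+50=98, FN=23+33+24=80 → 250/428 = 0.58411

0.5841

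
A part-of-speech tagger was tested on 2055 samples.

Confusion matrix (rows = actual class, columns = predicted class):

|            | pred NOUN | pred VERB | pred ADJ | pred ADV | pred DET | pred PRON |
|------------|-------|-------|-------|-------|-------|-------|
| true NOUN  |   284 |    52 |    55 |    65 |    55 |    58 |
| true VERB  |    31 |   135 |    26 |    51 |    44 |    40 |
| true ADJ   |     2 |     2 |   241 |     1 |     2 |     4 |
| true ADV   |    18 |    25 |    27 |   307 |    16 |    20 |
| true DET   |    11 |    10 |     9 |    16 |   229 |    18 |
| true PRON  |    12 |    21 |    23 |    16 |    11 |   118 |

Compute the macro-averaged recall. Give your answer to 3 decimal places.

Per-class recall (TP/(TP+FN)):
  NOUN: TP=284, FN=52+55+65+55+58=285 → 284/569 = 0.4991
  VERB: TP=135, FN=31+26+51+44+40=192 → 135/327 = 0.4128
  ADJ: TP=241, FN=2+2+1+2+4=11 → 241/252 = 0.9563
  ADV: TP=307, FN=18+25+27+16+20=106 → 307/413 = 0.7433
  DET: TP=229, FN=11+10+9+16+18=64 → 229/293 = 0.7816
  PRON: TP=118, FN=12+21+23+16+11=83 → 118/201 = 0.5871
Macro-recall = mean = (0.4991 + 0.4128 + 0.9563 + 0.7433 + 0.7816 + 0.5871) / 6 = 0.663

0.663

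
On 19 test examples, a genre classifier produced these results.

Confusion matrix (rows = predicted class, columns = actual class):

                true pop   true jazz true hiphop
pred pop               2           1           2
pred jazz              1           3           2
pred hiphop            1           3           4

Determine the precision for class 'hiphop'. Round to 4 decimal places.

0.5000

Take TP from the diagonal, FP from the rest of the 'hiphop' prediction marginal, FN from the rest of the 'hiphop' actual marginal.
precision = TP/(TP+FP).
hiphop: TP=4, FP=1+3=4 → 4/8 = 0.50000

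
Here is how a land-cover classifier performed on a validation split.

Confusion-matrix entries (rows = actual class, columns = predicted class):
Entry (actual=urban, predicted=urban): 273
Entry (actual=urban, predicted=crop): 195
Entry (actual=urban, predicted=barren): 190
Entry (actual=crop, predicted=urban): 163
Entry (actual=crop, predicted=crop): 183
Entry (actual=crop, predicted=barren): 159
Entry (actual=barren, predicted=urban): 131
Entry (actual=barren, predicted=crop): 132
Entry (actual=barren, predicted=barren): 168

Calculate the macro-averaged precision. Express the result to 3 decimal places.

0.388

Per-class precision (TP/(TP+FP)):
  urban: TP=273, FP=163+131=294 → 273/567 = 0.4815
  crop: TP=183, FP=195+132=327 → 183/510 = 0.3588
  barren: TP=168, FP=190+159=349 → 168/517 = 0.3250
Macro-precision = mean = (0.4815 + 0.3588 + 0.3250) / 3 = 0.388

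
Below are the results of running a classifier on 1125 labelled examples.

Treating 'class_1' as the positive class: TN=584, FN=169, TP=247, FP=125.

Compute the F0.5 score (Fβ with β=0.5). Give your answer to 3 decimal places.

Fβ = (1+β²)·TP / ((1+β²)·TP + β²·FN + FP), with β²=1/4
= 1.25·247 / (1.25·247 + 0.25·169 + 125) = 0.649

0.649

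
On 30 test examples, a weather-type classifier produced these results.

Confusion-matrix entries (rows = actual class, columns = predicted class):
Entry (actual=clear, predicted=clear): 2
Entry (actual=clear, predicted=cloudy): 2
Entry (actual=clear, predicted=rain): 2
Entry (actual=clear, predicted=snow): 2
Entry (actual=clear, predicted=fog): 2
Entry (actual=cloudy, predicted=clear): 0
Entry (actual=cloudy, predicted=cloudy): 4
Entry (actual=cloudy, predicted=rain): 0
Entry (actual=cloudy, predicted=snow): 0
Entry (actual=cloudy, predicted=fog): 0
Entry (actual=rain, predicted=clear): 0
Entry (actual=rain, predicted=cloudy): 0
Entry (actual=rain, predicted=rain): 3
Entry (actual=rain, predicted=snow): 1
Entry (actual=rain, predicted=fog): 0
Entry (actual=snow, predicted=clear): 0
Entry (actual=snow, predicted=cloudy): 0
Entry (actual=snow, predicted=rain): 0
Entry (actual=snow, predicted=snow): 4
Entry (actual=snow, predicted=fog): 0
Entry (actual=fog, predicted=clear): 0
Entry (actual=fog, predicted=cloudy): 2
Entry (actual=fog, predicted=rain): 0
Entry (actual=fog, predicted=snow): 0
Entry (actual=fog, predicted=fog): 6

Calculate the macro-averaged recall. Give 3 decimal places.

0.740

Per-class recall (TP/(TP+FN)):
  clear: TP=2, FN=2+2+2+2=8 → 2/10 = 0.2000
  cloudy: TP=4, FN=0+0+0+0=0 → 4/4 = 1.0000
  rain: TP=3, FN=0+0+1+0=1 → 3/4 = 0.7500
  snow: TP=4, FN=0+0+0+0=0 → 4/4 = 1.0000
  fog: TP=6, FN=0+2+0+0=2 → 6/8 = 0.7500
Macro-recall = mean = (0.2000 + 1.0000 + 0.7500 + 1.0000 + 0.7500) / 5 = 0.740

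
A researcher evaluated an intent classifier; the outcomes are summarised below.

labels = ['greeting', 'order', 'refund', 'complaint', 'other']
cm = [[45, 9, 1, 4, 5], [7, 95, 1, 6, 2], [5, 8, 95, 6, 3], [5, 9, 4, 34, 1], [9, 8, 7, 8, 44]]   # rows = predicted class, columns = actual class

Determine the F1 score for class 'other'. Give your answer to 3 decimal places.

0.672

Take TP from the diagonal, FP from the rest of the 'other' prediction marginal, FN from the rest of the 'other' actual marginal.
F1 score = 2·TP/(2·TP+FP+FN).
other: TP=44, FP=9+8+7+8=32, FN=5+2+3+1=11 → 88/131 = 0.6718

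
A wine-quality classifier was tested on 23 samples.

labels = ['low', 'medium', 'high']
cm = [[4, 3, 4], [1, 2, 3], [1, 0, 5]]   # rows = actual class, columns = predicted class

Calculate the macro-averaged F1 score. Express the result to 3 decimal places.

0.463

Per-class F1 score (2·TP/(2·TP+FP+FN)):
  low: TP=4, FP=1+1=2, FN=3+4=7 → 8/17 = 0.4706
  medium: TP=2, FP=3+0=3, FN=1+3=4 → 4/11 = 0.3636
  high: TP=5, FP=4+3=7, FN=1+0=1 → 10/18 = 0.5556
Macro-F1 score = mean = (0.4706 + 0.3636 + 0.5556) / 3 = 0.463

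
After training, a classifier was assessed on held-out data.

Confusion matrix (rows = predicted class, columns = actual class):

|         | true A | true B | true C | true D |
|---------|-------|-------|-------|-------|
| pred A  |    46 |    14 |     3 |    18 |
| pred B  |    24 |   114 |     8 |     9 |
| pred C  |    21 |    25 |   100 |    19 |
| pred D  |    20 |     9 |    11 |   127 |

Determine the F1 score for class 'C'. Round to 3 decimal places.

0.697

Take TP from the diagonal, FP from the rest of the 'C' prediction marginal, FN from the rest of the 'C' actual marginal.
F1 score = 2·TP/(2·TP+FP+FN).
C: TP=100, FP=21+25+19=65, FN=3+8+11=22 → 200/287 = 0.6969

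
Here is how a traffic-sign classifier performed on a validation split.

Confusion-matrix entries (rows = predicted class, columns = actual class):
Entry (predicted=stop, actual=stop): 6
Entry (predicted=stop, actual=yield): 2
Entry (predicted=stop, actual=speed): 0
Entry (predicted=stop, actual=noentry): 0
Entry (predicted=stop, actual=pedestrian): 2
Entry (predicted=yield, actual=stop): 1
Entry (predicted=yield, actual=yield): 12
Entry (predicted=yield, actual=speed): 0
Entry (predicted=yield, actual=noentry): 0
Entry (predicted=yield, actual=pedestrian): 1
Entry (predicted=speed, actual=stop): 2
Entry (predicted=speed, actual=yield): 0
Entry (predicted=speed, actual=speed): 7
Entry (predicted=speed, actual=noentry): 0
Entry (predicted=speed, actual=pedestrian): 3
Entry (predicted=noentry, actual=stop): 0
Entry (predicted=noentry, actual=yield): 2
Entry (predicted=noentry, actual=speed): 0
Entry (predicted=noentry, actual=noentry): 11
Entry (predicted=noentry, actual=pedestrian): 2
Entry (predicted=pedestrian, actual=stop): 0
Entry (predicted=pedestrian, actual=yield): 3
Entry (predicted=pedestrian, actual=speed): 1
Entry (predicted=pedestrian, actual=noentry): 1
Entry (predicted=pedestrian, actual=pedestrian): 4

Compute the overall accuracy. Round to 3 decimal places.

Accuracy = trace / total = (6+12+7+11+4=40) / 60 = 40/60 = 0.667

0.667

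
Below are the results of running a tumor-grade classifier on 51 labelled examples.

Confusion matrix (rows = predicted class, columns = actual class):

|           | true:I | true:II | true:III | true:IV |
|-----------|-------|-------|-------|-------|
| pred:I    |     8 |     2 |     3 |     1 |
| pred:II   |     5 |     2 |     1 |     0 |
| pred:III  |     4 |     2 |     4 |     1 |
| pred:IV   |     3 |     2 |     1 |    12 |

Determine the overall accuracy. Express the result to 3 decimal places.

Accuracy = trace / total = (8+2+4+12=26) / 51 = 26/51 = 0.510

0.510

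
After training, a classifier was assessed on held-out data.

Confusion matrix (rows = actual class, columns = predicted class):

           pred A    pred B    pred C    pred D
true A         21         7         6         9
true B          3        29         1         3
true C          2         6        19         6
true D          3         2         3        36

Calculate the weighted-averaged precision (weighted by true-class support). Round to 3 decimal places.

Per-class precision (TP/(TP+FP)):
  A: TP=21, FP=3+2+3=8 → 21/29 = 0.7241
  B: TP=29, FP=7+6+2=15 → 29/44 = 0.6591
  C: TP=19, FP=6+1+3=10 → 19/29 = 0.6552
  D: TP=36, FP=9+3+6=18 → 36/54 = 0.6667
Weighted-precision = Σ (supportᵢ/N)·precisionᵢ with N=156: (43/156)·0.7241 + (36/156)·0.6591 + (33/156)·0.6552 + (44/156)·0.6667 = 0.678

0.678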